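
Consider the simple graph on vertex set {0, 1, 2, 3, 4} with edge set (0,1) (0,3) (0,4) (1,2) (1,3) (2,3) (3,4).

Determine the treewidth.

A width-2 tree decomposition is:
Bags: B1 = {0, 1, 3}  B2 = {1, 2, 3}  B3 = {0, 3, 4}
Tree: B1–B2, B1–B3
Every bag has size at most 3, so the width is 3 − 1 = 2 and tw(G) ≤ 2. For the lower bound, the 3 vertices {0, 1, 3} are pairwise adjacent, and any tree decomposition puts a clique entirely inside one bag — forcing width ≥ 2. Hence tw(G) = 2 exactly.

2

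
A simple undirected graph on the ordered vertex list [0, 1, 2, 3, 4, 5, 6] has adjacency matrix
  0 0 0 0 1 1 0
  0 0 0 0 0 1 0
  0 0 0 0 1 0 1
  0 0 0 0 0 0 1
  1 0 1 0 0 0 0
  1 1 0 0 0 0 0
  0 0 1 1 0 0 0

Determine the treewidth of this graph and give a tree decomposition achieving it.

Each bag holds 2 vertices, so the decomposition has width 1, which upper-bounds the treewidth. Since G has at least one edge (e.g. 1–5), it is not an edgeless graph, so tw(G) ≥ 1. Hence tw(G) = 1 exactly.

Treewidth 1.
One such decomposition:
Bags: B1 = {1, 5}  B2 = {0, 5}  B3 = {0, 4}  B4 = {2, 4}  B5 = {2, 6}  B6 = {3, 6}
Tree: B1–B2, B2–B3, B3–B4, B4–B5, B5–B6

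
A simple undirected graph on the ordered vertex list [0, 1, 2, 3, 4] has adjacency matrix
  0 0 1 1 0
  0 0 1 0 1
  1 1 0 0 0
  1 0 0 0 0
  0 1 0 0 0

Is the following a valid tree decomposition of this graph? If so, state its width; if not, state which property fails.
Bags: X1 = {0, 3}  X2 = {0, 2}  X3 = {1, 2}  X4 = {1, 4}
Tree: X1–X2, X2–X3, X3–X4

Vertex coverage: the bags together contain {0, 1, 2, 3, 4}, the full vertex set. Edge coverage: each edge of G has both endpoints in at least one bag. Running intersection: for every vertex, the bags containing it form a connected subtree. All three properties hold, so this is a valid tree decomposition of width max|bag| − 1 = 1, and hence tw(G) ≤ 1.

Yes; width 1.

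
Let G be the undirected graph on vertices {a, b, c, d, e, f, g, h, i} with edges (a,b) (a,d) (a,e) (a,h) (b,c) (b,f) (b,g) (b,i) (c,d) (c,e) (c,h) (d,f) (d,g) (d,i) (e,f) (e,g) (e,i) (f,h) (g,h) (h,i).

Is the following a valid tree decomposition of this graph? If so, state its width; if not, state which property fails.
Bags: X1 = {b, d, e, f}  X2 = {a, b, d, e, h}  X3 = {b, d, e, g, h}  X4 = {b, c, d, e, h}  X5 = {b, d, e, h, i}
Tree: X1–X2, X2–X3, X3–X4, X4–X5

A tree decomposition must satisfy three properties: every vertex lies in some bag; for every edge, both endpoints lie together in some bag; and for every vertex, the bags containing it form a connected subtree. Here edge (h,f) lies in no bag, so the decomposition is invalid.

No — edge (h,f) lies in no bag.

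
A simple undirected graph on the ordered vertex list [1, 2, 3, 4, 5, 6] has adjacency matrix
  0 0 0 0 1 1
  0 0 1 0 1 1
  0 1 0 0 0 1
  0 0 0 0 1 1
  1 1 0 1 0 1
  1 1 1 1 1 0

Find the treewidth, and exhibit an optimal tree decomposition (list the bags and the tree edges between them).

Every bag has size at most 3, so the width is 3 − 1 = 2 and tw(G) ≤ 2. For the lower bound, the 3 vertices {2, 3, 6} are pairwise adjacent, and any tree decomposition puts a clique entirely inside one bag — forcing width ≥ 2. Hence tw(G) = 2 exactly.

Treewidth 2.
One optimal decomposition is:
Bags: B1 = {2, 5, 6}  B2 = {2, 3, 6}  B3 = {1, 5, 6}  B4 = {4, 5, 6}
Tree: B1–B2, B1–B3, B3–B4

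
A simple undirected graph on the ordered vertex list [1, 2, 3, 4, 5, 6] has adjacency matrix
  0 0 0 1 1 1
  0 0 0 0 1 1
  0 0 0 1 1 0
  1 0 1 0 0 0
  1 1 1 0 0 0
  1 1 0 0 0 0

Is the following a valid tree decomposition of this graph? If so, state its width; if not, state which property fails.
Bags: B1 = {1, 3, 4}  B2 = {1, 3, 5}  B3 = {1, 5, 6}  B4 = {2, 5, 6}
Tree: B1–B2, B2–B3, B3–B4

Every vertex of G appears in some bag (union = {1, 2, 3, 4, 5, 6}); every edge is covered by a bag; and for each vertex v the set of bags containing v is connected in the bag tree. The decomposition is therefore valid. The largest bag has 3 vertices, so the width is 2.

Yes; width 2.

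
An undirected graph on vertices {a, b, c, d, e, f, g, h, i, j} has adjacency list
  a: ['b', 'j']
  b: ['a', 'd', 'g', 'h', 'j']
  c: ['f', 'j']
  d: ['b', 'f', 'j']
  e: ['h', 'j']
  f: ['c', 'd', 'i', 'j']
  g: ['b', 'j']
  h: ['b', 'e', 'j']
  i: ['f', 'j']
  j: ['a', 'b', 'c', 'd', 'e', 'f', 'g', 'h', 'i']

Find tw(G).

2

A width-2 tree decomposition is:
Bags: B1 = {b, d, j}  B2 = {d, f, j}  B3 = {c, f, j}  B4 = {f, i, j}  B5 = {b, h, j}  B6 = {e, h, j}  B7 = {a, b, j}  B8 = {b, g, j}
Tree: B1–B2, B2–B3, B3–B4, B1–B5, B5–B6, B1–B7, B5–B8
Each bag holds 3 vertices, so the decomposition has width 2, which upper-bounds the treewidth. For the lower bound, the 3 vertices {d, f, j} are pairwise adjacent, and any tree decomposition puts a clique entirely inside one bag — forcing width ≥ 2. Therefore the treewidth is 2.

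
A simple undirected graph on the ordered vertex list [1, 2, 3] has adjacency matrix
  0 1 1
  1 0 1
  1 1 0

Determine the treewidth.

A width-2 tree decomposition is:
Bags: B1 = {1, 2, 3}
Tree: (single bag)
With just one bag of size 3, the width is 3 − 1 = 2, so tw(G) ≤ 2. Conversely, {1, 2, 3} is a clique of size 3, and the vertices of any clique must share a bag in every tree decomposition; so some bag has ≥ 3 vertices and tw(G) ≥ 2. The upper and lower bounds meet at 2, so that is the treewidth.

2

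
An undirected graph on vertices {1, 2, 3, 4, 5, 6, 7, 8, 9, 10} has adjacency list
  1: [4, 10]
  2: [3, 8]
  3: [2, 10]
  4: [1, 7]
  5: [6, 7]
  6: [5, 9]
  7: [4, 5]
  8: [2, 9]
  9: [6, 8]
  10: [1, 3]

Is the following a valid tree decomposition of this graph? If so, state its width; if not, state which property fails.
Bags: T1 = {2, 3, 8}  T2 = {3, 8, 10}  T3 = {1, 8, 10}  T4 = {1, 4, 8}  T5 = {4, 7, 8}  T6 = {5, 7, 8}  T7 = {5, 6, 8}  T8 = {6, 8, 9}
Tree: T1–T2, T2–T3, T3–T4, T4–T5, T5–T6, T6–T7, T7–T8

Yes; width 2.

Vertex coverage: the bags together contain {1, 2, 3, 4, 5, 6, 7, 8, 9, 10}, the full vertex set. Edge coverage: each edge of G has both endpoints in at least one bag. Running intersection: for every vertex, the bags containing it form a connected subtree. All three properties hold, so this is a valid tree decomposition of width max|bag| − 1 = 2, and hence tw(G) ≤ 2.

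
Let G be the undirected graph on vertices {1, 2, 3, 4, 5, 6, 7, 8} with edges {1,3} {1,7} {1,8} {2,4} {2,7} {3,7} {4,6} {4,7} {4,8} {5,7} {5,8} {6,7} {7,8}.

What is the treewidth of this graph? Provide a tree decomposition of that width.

Treewidth 2.
One optimal decomposition is:
Bags: B1 = {4, 6, 7}  B2 = {4, 7, 8}  B3 = {1, 7, 8}  B4 = {2, 4, 7}  B5 = {5, 7, 8}  B6 = {1, 3, 7}
Tree: B1–B2, B2–B3, B1–B4, B3–B5, B3–B6

Every bag has size at most 3, so the width is 3 − 1 = 2 and tw(G) ≤ 2. Conversely, {1, 7, 8} is a clique of size 3, and the vertices of any clique must share a bag in every tree decomposition; so some bag has ≥ 3 vertices and tw(G) ≥ 2. Combining the bounds, tw(G) = 2.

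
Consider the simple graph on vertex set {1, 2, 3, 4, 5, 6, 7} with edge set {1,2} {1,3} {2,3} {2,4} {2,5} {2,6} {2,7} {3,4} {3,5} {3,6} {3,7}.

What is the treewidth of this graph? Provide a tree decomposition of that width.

Treewidth 2.
One optimal decomposition is:
Bags: B1 = {2, 3, 4}  B2 = {2, 3, 7}  B3 = {1, 2, 3}  B4 = {2, 3, 6}  B5 = {2, 3, 5}
Tree: B1–B2, B1–B3, B1–B4, B2–B5

Every bag has size at most 3, so the width is 3 − 1 = 2 and tw(G) ≤ 2. Conversely, {1, 2, 3} is a clique of size 3, and the vertices of any clique must share a bag in every tree decomposition; so some bag has ≥ 3 vertices and tw(G) ≥ 2. Hence tw(G) = 2 exactly.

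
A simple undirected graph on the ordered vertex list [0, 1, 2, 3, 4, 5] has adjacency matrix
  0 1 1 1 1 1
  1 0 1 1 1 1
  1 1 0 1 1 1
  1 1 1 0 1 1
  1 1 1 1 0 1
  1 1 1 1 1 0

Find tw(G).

A width-5 tree decomposition is:
Bags: B1 = {0, 1, 2, 3, 4, 5}
Tree: (single bag)
With just one bag of size 6, the width is 6 − 1 = 5, so tw(G) ≤ 5. For the lower bound, the 6 vertices {0, 1, 2, 3, 4, 5} are pairwise adjacent, and any tree decomposition puts a clique entirely inside one bag — forcing width ≥ 5. Hence tw(G) = 5 exactly.

5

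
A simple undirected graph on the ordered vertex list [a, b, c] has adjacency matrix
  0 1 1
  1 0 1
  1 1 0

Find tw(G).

A width-2 tree decomposition is:
Bags: B1 = {a, b, c}
Tree: (single bag)
With just one bag of size 3, the width is 3 − 1 = 2, so tw(G) ≤ 2. Conversely, {a, b, c} is a clique of size 3, and the vertices of any clique must share a bag in every tree decomposition; so some bag has ≥ 3 vertices and tw(G) ≥ 2. Therefore the treewidth is 2.

2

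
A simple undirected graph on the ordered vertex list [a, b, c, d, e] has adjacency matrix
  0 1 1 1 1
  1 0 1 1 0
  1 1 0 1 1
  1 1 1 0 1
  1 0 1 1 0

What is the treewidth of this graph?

A width-3 tree decomposition is:
Bags: B1 = {a, c, d, e}  B2 = {a, b, c, d}
Tree: B1–B2
Every bag has size at most 4, so the width is 4 − 1 = 3 and tw(G) ≤ 3. On the other hand G contains the 4-clique {a, c, d, e}. A clique must lie in a single bag of any decomposition, so no decomposition can have width below 3. Therefore the treewidth is 3.

3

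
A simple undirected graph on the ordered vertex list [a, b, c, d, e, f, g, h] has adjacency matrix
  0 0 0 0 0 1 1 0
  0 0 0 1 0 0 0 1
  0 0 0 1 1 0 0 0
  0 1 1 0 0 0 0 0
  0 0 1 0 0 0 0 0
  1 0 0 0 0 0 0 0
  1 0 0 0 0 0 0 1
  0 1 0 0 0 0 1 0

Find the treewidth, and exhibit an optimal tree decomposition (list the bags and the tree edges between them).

Each bag holds 2 vertices, so the decomposition has width 1, which upper-bounds the treewidth. Any graph with an edge has treewidth ≥ 1, and G has the edge f–a. Hence tw(G) = 1 exactly.

Treewidth 1.
One optimal decomposition is:
Bags: B1 = {a, f}  B2 = {a, g}  B3 = {g, h}  B4 = {b, h}  B5 = {b, d}  B6 = {c, d}  B7 = {c, e}
Tree: B1–B2, B2–B3, B3–B4, B4–B5, B5–B6, B6–B7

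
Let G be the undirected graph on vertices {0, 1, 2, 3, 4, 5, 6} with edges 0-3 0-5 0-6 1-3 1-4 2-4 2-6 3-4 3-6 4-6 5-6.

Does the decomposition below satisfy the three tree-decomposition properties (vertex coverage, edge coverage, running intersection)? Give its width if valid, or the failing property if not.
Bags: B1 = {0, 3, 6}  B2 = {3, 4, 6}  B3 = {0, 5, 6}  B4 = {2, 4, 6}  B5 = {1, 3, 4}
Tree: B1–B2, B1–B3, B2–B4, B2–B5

Vertex coverage: the bags together contain {0, 1, 2, 3, 4, 5, 6}, the full vertex set. Edge coverage: each edge of G has both endpoints in at least one bag. Running intersection: for every vertex, the bags containing it form a connected subtree. All three properties hold, so this is a valid tree decomposition of width max|bag| − 1 = 2, and hence tw(G) ≤ 2.

Yes; width 2.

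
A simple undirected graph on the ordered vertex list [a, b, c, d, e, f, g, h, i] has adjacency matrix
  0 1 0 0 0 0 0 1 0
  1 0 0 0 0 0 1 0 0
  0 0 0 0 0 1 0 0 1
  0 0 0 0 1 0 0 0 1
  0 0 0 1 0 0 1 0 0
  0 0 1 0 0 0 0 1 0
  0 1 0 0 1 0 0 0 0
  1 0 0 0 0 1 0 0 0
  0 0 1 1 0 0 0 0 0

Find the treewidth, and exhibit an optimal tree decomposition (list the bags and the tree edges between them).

Treewidth 2.
One optimal decomposition is:
Bags: B1 = {a, f, h}  B2 = {a, b, f}  B3 = {b, f, g}  B4 = {e, f, g}  B5 = {d, e, f}  B6 = {d, f, i}  B7 = {c, f, i}
Tree: B1–B2, B2–B3, B3–B4, B4–B5, B5–B6, B6–B7

The largest bag has 3 vertices, giving width 2; this decomposition certifies tw(G) ≤ 2. The edges f–h–a–b–g–e–d–i–c–f form a cycle, so G is not a tree and its treewidth is at least 2. Hence tw(G) = 2 exactly.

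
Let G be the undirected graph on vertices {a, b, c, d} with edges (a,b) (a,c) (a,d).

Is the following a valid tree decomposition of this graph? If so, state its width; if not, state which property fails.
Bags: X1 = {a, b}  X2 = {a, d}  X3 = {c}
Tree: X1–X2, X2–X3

No — edge (a,c) lies in no bag.

A tree decomposition must satisfy three properties: every vertex lies in some bag; for every edge, both endpoints lie together in some bag; and for every vertex, the bags containing it form a connected subtree. Here edge (a,c) lies in no bag, so the decomposition is invalid.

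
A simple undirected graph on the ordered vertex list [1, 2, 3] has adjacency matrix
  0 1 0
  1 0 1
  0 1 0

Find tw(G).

1

A width-1 tree decomposition is:
Bags: B1 = {2, 3}  B2 = {1, 2}
Tree: B1–B2
The largest bag has 2 vertices, giving width 1; this decomposition certifies tw(G) ≤ 1. Any graph with an edge has treewidth ≥ 1, and G has the edge 2–3. Therefore the treewidth is 1.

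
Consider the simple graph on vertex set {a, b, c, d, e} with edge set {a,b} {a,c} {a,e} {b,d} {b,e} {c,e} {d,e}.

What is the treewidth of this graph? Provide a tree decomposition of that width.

The largest bag has 3 vertices, giving width 2; this decomposition certifies tw(G) ≤ 2. For the lower bound, the 3 vertices {b, d, e} are pairwise adjacent, and any tree decomposition puts a clique entirely inside one bag — forcing width ≥ 2. Hence tw(G) = 2 exactly.

Treewidth 2.
One optimal decomposition is:
Bags: B1 = {a, b, e}  B2 = {b, d, e}  B3 = {a, c, e}
Tree: B1–B2, B1–B3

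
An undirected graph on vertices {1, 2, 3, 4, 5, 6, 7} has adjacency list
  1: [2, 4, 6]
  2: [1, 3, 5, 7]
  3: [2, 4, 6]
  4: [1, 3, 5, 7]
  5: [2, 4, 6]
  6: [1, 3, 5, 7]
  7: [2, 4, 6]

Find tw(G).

3

A width-3 tree decomposition is:
Bags: B1 = {2, 4, 6, 7}  B2 = {1, 2, 4, 6}  B3 = {2, 4, 5, 6}  B4 = {2, 3, 4, 6}
Tree: B1–B2, B2–B3, B3–B4
Every bag has size at most 4, so the width is 4 − 1 = 3 and tw(G) ≤ 3. For the lower bound: the 4 vertex sets {4,7}, {1,2}, {6}, {5} are disjoint, each induces a connected subgraph, and every pair is joined by at least one edge of G. Contracting each set to a single vertex therefore yields K_{4} as a minor, and since treewidth is minor-monotone, tw(G) ≥ tw(K_{4}) = 3. The upper and lower bounds meet at 3, so that is the treewidth.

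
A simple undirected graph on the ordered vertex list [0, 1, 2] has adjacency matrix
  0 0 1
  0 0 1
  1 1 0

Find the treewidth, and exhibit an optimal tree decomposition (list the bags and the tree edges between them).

Treewidth 1.
One optimal decomposition is:
Bags: B1 = {1, 2}  B2 = {0, 2}
Tree: B1–B2

Each bag holds 2 vertices, so the decomposition has width 1, which upper-bounds the treewidth. Any graph with an edge has treewidth ≥ 1, and G has the edge 1–2. Combining the bounds, tw(G) = 1.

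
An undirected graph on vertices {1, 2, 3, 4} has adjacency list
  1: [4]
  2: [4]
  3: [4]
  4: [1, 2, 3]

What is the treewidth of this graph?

A width-1 tree decomposition is:
Bags: B1 = {1, 4}  B2 = {3, 4}  B3 = {2, 4}
Tree: B1–B2, B1–B3
The largest bag has 2 vertices, giving width 1; this decomposition certifies tw(G) ≤ 1. Since G has at least one edge (e.g. 4–1), it is not an edgeless graph, so tw(G) ≥ 1. Combining the bounds, tw(G) = 1.

1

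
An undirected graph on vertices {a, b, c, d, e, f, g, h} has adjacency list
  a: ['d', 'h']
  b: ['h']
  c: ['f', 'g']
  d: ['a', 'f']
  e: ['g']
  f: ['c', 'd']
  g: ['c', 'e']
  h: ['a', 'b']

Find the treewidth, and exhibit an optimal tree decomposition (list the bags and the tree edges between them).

Each bag holds 2 vertices, so the decomposition has width 1, which upper-bounds the treewidth. Since G has at least one edge (e.g. e–g), it is not an edgeless graph, so tw(G) ≥ 1. Therefore the treewidth is 1.

Treewidth 1.
Bags: B1 = {e, g}  B2 = {c, g}  B3 = {c, f}  B4 = {d, f}  B5 = {a, d}  B6 = {a, h}  B7 = {b, h}
Tree: B1–B2, B2–B3, B3–B4, B4–B5, B5–B6, B6–B7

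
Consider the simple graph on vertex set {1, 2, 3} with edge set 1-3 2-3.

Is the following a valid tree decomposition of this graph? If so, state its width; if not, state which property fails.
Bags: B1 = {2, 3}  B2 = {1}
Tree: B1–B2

No — edge (3,1) lies in no bag.

A tree decomposition must satisfy three properties: every vertex lies in some bag; for every edge, both endpoints lie together in some bag; and for every vertex, the bags containing it form a connected subtree. Here edge (3,1) lies in no bag, so the decomposition is invalid.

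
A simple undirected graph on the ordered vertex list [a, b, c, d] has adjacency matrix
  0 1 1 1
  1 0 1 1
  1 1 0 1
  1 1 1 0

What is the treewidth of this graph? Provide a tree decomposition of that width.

Treewidth 3.
Bags: B1 = {a, b, c, d}
Tree: (single bag)

With just one bag of size 4, the width is 4 − 1 = 3, so tw(G) ≤ 3. For the lower bound, the 4 vertices {a, b, c, d} are pairwise adjacent, and any tree decomposition puts a clique entirely inside one bag — forcing width ≥ 3. Combining the bounds, tw(G) = 3.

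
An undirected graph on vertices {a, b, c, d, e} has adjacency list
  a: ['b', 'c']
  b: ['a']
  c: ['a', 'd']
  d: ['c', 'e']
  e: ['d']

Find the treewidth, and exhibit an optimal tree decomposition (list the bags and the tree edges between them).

Treewidth 1.
Bags: B1 = {a, b}  B2 = {a, c}  B3 = {c, d}  B4 = {d, e}
Tree: B1–B2, B2–B3, B3–B4

Every bag has size at most 2, so the width is 2 − 1 = 1 and tw(G) ≤ 1. G has an edge, so its treewidth is at least 1. Hence tw(G) = 1 exactly.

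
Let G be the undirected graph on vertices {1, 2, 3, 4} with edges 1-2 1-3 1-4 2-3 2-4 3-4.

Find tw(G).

3

A width-3 tree decomposition is:
Bags: B1 = {1, 2, 3, 4}
Tree: (single bag)
With just one bag of size 4, the width is 4 − 1 = 3, so tw(G) ≤ 3. Conversely, {1, 2, 3, 4} is a clique of size 4, and the vertices of any clique must share a bag in every tree decomposition; so some bag has ≥ 4 vertices and tw(G) ≥ 3. Combining the bounds, tw(G) = 3.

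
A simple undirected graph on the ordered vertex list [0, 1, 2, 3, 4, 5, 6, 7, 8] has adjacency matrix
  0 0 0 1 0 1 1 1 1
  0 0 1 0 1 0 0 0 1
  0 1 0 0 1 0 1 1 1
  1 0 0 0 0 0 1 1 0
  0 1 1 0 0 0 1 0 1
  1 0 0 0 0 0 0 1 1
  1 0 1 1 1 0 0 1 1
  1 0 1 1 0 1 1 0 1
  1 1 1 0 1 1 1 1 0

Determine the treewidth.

A width-3 tree decomposition is:
Bags: B1 = {0, 6, 7, 8}  B2 = {0, 5, 7, 8}  B3 = {2, 6, 7, 8}  B4 = {0, 3, 6, 7}  B5 = {2, 4, 6, 8}  B6 = {1, 2, 4, 8}
Tree: B1–B2, B1–B3, B1–B4, B3–B5, B5–B6
The largest bag has 4 vertices, giving width 3; this decomposition certifies tw(G) ≤ 3. Conversely, {0, 5, 7, 8} is a clique of size 4, and the vertices of any clique must share a bag in every tree decomposition; so some bag has ≥ 4 vertices and tw(G) ≥ 3. Therefore the treewidth is 3.

3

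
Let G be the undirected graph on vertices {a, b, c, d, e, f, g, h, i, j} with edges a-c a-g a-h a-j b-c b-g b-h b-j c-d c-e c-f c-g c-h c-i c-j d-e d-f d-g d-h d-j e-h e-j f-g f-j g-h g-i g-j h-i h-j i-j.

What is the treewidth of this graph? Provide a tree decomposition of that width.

The largest bag has 5 vertices, giving width 4; this decomposition certifies tw(G) ≤ 4. Conversely, {c, d, g, h, j} is a clique of size 5, and the vertices of any clique must share a bag in every tree decomposition; so some bag has ≥ 5 vertices and tw(G) ≥ 4. Combining the bounds, tw(G) = 4.

Treewidth 4.
One optimal decomposition is:
Bags: B1 = {c, d, f, g, j}  B2 = {c, d, g, h, j}  B3 = {c, d, e, h, j}  B4 = {c, g, h, i, j}  B5 = {b, c, g, h, j}  B6 = {a, c, g, h, j}
Tree: B1–B2, B2–B3, B2–B4, B2–B5, B2–B6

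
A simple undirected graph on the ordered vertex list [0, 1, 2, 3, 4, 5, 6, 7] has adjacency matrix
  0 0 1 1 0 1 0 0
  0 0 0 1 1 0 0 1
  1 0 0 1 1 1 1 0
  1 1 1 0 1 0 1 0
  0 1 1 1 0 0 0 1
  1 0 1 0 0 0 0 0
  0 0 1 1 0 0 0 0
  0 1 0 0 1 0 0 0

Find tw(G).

2

A width-2 tree decomposition is:
Bags: B1 = {2, 3, 6}  B2 = {2, 3, 4}  B3 = {1, 3, 4}  B4 = {0, 2, 3}  B5 = {0, 2, 5}  B6 = {1, 4, 7}
Tree: B1–B2, B2–B3, B2–B4, B4–B5, B3–B6
The largest bag has 3 vertices, giving width 2; this decomposition certifies tw(G) ≤ 2. For the lower bound, the 3 vertices {1, 3, 4} are pairwise adjacent, and any tree decomposition puts a clique entirely inside one bag — forcing width ≥ 2. The upper and lower bounds meet at 2, so that is the treewidth.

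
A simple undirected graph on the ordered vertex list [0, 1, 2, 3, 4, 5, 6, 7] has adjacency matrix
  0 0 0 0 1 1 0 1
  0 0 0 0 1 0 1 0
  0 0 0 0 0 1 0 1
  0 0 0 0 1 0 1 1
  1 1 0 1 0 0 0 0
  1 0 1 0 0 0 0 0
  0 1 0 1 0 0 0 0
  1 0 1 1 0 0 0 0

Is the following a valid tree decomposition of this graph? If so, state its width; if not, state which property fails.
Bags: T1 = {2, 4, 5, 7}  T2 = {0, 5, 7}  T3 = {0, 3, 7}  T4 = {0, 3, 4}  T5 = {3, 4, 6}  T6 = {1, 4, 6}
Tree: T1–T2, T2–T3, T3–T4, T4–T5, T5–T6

A tree decomposition must satisfy three properties: every vertex lies in some bag; for every edge, both endpoints lie together in some bag; and for every vertex, the bags containing it form a connected subtree. Here bags containing vertex 4 are not connected in the tree, so the decomposition is invalid.

No — bags containing vertex 4 are not connected in the tree.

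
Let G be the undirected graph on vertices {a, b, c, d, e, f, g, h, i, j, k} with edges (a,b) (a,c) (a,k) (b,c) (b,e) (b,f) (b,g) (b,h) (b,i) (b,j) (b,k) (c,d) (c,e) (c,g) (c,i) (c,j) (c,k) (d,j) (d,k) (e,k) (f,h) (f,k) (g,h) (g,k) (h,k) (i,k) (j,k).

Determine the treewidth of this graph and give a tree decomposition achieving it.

Every bag has size at most 4, so the width is 4 − 1 = 3 and tw(G) ≤ 3. Conversely, {c, d, j, k} is a clique of size 4, and the vertices of any clique must share a bag in every tree decomposition; so some bag has ≥ 4 vertices and tw(G) ≥ 3. The upper and lower bounds meet at 3, so that is the treewidth.

Treewidth 3.
One such decomposition:
Bags: B1 = {b, c, j, k}  B2 = {b, c, g, k}  B3 = {b, g, h, k}  B4 = {b, c, e, k}  B5 = {b, f, h, k}  B6 = {b, c, i, k}  B7 = {a, b, c, k}  B8 = {c, d, j, k}
Tree: B1–B2, B2–B3, B1–B4, B3–B5, B1–B6, B4–B7, B1–B8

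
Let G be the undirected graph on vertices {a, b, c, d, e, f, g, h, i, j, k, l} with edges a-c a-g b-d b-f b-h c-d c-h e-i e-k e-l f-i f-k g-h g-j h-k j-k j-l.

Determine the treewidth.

3

A width-3 tree decomposition is:
Bags: B1 = {a, c, d, g}  B2 = {c, d, g, h}  B3 = {b, d, g, h}  B4 = {b, g, h, j}  B5 = {b, h, j, k}  B6 = {b, f, j, k}  B7 = {f, j, k, l}  B8 = {e, f, k, l}  B9 = {e, f, i, l}
Tree: B1–B2, B2–B3, B3–B4, B4–B5, B5–B6, B6–B7, B7–B8, B8–B9
Every bag has size at most 4, so the width is 4 − 1 = 3 and tw(G) ≤ 3. For the lower bound: the 4 vertex sets {a,c,d}, {g}, {h}, {b,f,j,k} are disjoint, each induces a connected subgraph, and every pair is joined by at least one edge of G. Contracting each set to a single vertex therefore yields K_{4} as a minor, and since treewidth is minor-monotone, tw(G) ≥ tw(K_{4}) = 3. Hence tw(G) = 3 exactly.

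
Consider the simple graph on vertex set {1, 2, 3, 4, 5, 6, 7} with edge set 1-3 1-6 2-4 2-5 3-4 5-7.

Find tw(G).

1

A width-1 tree decomposition is:
Bags: B1 = {5, 7}  B2 = {2, 5}  B3 = {2, 4}  B4 = {3, 4}  B5 = {1, 3}  B6 = {1, 6}
Tree: B1–B2, B2–B3, B3–B4, B4–B5, B5–B6
Every bag has size at most 2, so the width is 2 − 1 = 1 and tw(G) ≤ 1. Since G has at least one edge (e.g. 7–5), it is not an edgeless graph, so tw(G) ≥ 1. Hence tw(G) = 1 exactly.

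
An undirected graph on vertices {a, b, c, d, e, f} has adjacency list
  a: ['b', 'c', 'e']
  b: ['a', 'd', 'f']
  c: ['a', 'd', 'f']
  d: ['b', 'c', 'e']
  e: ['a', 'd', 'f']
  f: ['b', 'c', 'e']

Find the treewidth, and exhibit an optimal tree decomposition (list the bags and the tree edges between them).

The largest bag has 4 vertices, giving width 3; this decomposition certifies tw(G) ≤ 3. For the lower bound: the 4 vertex sets {a,e}, {c,f}, {d}, {b} are disjoint, each induces a connected subgraph, and every pair is joined by at least one edge of G. Contracting each set to a single vertex therefore yields K_{4} as a minor, and since treewidth is minor-monotone, tw(G) ≥ tw(K_{4}) = 3. Therefore the treewidth is 3.

Treewidth 3.
One optimal decomposition is:
Bags: B1 = {a, d, e, f}  B2 = {a, c, d, f}  B3 = {a, b, d, f}
Tree: B1–B2, B2–B3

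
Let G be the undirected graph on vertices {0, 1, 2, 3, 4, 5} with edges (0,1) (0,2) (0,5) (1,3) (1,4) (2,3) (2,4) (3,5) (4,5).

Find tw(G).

A width-3 tree decomposition is:
Bags: B1 = {0, 1, 2, 5}  B2 = {1, 2, 4, 5}  B3 = {1, 2, 3, 5}
Tree: B1–B2, B2–B3
Every bag has size at most 4, so the width is 4 − 1 = 3 and tw(G) ≤ 3. For the lower bound: the 4 vertex sets {0,1}, {2,4}, {5}, {3} are disjoint, each induces a connected subgraph, and every pair is joined by at least one edge of G. Contracting each set to a single vertex therefore yields K_{4} as a minor, and since treewidth is minor-monotone, tw(G) ≥ tw(K_{4}) = 3. Combining the bounds, tw(G) = 3.

3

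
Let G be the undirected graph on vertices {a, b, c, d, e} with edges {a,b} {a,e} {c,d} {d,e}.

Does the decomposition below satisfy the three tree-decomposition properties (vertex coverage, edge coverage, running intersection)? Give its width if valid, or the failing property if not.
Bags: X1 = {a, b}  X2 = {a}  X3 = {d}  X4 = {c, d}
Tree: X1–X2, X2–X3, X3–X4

No — vertex e appears in no bag.

A tree decomposition must satisfy three properties: every vertex lies in some bag; for every edge, both endpoints lie together in some bag; and for every vertex, the bags containing it form a connected subtree. Here vertex e appears in no bag, so the decomposition is invalid.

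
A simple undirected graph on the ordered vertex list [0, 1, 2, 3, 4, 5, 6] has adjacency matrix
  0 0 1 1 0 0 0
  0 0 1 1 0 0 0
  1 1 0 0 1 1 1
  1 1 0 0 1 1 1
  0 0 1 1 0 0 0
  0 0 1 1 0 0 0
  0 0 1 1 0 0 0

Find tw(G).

A width-2 tree decomposition is:
Bags: B1 = {2, 3, 6}  B2 = {2, 3, 5}  B3 = {0, 2, 3}  B4 = {2, 3, 4}  B5 = {1, 2, 3}
Tree: B1–B2, B2–B3, B3–B4, B4–B5
Every bag has size at most 3, so the width is 3 − 1 = 2 and tw(G) ≤ 2. The edges 3–6–2–5–3 form a cycle, so G is not a tree and its treewidth is at least 2. The upper and lower bounds meet at 2, so that is the treewidth.

2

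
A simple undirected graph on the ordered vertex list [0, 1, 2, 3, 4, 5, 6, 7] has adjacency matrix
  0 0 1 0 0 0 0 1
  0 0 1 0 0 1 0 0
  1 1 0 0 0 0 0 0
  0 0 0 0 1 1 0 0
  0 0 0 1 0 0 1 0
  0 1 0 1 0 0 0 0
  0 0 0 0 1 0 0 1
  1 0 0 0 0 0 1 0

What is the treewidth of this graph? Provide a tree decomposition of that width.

Every bag has size at most 3, so the width is 3 − 1 = 2 and tw(G) ≤ 2. For the lower bound, G contains the cycle 0–2–1–5–3–4–6–7–0, so G is not a forest; only forests have treewidth ≤ 1, hence tw(G) ≥ 2. The upper and lower bounds meet at 2, so that is the treewidth.

Treewidth 2.
Bags: B1 = {0, 1, 2}  B2 = {0, 1, 5}  B3 = {0, 3, 5}  B4 = {0, 3, 4}  B5 = {0, 4, 6}  B6 = {0, 6, 7}
Tree: B1–B2, B2–B3, B3–B4, B4–B5, B5–B6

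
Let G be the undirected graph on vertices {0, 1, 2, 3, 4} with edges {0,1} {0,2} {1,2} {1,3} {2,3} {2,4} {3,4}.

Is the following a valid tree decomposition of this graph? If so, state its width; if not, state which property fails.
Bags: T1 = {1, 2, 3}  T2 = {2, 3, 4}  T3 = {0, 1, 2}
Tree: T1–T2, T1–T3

Vertex coverage: the bags together contain {0, 1, 2, 3, 4}, the full vertex set. Edge coverage: each edge of G has both endpoints in at least one bag. Running intersection: for every vertex, the bags containing it form a connected subtree. All three properties hold, so this is a valid tree decomposition of width max|bag| − 1 = 2, and hence tw(G) ≤ 2.

Yes; width 2.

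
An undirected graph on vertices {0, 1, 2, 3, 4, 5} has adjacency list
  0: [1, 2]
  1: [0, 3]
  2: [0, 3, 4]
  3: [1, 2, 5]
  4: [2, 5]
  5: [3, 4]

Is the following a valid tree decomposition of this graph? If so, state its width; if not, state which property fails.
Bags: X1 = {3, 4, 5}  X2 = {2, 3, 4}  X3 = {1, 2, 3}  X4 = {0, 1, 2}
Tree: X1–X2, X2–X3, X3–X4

Checking the three conditions: (i) the bags cover all of {0, 1, 2, 3, 4, 5}; (ii) for each edge, some bag contains both endpoints; (iii) the bags containing any fixed vertex form a subtree. All hold, so the decomposition is valid with width 3 − 1 = 2.

Yes; width 2.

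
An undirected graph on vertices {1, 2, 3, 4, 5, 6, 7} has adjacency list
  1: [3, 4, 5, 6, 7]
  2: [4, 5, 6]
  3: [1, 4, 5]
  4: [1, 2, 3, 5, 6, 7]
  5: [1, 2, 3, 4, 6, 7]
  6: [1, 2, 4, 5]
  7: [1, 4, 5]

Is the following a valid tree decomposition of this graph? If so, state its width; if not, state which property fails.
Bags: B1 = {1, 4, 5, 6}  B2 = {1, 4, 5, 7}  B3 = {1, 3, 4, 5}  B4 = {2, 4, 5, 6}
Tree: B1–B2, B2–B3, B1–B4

Every vertex of G appears in some bag (union = {1, 2, 3, 4, 5, 6, 7}); every edge is covered by a bag; and for each vertex v the set of bags containing v is connected in the bag tree. The decomposition is therefore valid. The largest bag has 4 vertices, so the width is 3.

Yes; width 3.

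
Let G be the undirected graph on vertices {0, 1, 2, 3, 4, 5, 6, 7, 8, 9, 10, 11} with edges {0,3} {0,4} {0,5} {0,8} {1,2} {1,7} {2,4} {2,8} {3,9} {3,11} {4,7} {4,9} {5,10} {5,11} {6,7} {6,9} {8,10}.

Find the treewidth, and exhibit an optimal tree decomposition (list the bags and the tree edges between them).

Treewidth 3.
One optimal decomposition is:
Bags: B1 = {3, 5, 10, 11}  B2 = {0, 3, 5, 10}  B3 = {0, 3, 8, 10}  B4 = {0, 3, 8, 9}  B5 = {0, 4, 8, 9}  B6 = {2, 4, 8, 9}  B7 = {2, 4, 6, 9}  B8 = {2, 4, 6, 7}  B9 = {1, 2, 6, 7}
Tree: B1–B2, B2–B3, B3–B4, B4–B5, B5–B6, B6–B7, B7–B8, B8–B9

Each bag holds 4 vertices, so the decomposition has width 3, which upper-bounds the treewidth. For the lower bound: the 4 vertex sets {5,10,11}, {3}, {0}, {2,4,8,9} are disjoint, each induces a connected subgraph, and every pair is joined by at least one edge of G. Contracting each set to a single vertex therefore yields K_{4} as a minor, and since treewidth is minor-monotone, tw(G) ≥ tw(K_{4}) = 3. Combining the bounds, tw(G) = 3.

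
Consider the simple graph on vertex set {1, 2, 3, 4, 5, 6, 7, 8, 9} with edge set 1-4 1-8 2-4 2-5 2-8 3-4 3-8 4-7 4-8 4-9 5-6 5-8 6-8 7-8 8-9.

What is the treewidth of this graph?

A width-2 tree decomposition is:
Bags: B1 = {2, 5, 8}  B2 = {2, 4, 8}  B3 = {4, 7, 8}  B4 = {5, 6, 8}  B5 = {3, 4, 8}  B6 = {4, 8, 9}  B7 = {1, 4, 8}
Tree: B1–B2, B2–B3, B1–B4, B2–B5, B5–B6, B6–B7
Every bag has size at most 3, so the width is 3 − 1 = 2 and tw(G) ≤ 2. For the lower bound, the 3 vertices {1, 4, 8} are pairwise adjacent, and any tree decomposition puts a clique entirely inside one bag — forcing width ≥ 2. Hence tw(G) = 2 exactly.

2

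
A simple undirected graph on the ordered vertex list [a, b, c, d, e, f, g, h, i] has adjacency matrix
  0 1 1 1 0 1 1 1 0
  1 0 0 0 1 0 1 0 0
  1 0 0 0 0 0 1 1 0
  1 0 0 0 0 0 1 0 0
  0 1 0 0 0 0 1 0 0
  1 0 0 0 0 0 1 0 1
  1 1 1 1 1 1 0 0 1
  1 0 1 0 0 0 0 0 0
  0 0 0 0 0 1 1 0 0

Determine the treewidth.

A width-2 tree decomposition is:
Bags: B1 = {a, b, g}  B2 = {b, e, g}  B3 = {a, f, g}  B4 = {a, d, g}  B5 = {f, g, i}  B6 = {a, c, g}  B7 = {a, c, h}
Tree: B1–B2, B1–B3, B1–B4, B3–B5, B1–B6, B6–B7
The largest bag has 3 vertices, giving width 2; this decomposition certifies tw(G) ≤ 2. For the lower bound, the 3 vertices {b, e, g} are pairwise adjacent, and any tree decomposition puts a clique entirely inside one bag — forcing width ≥ 2. Combining the bounds, tw(G) = 2.

2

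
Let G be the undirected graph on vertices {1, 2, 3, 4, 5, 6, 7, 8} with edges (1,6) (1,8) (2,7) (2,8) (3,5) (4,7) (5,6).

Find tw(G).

1

A width-1 tree decomposition is:
Bags: B1 = {4, 7}  B2 = {2, 7}  B3 = {2, 8}  B4 = {1, 8}  B5 = {1, 6}  B6 = {5, 6}  B7 = {3, 5}
Tree: B1–B2, B2–B3, B3–B4, B4–B5, B5–B6, B6–B7
The largest bag has 2 vertices, giving width 1; this decomposition certifies tw(G) ≤ 1. Since G has at least one edge (e.g. 4–7), it is not an edgeless graph, so tw(G) ≥ 1. The upper and lower bounds meet at 1, so that is the treewidth.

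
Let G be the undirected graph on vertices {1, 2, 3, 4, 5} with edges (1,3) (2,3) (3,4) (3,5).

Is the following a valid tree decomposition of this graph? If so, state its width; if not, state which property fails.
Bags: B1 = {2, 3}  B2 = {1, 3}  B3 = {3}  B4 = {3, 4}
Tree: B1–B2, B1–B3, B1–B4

A tree decomposition must satisfy three properties: every vertex lies in some bag; for every edge, both endpoints lie together in some bag; and for every vertex, the bags containing it form a connected subtree. Here vertex 5 appears in no bag, so the decomposition is invalid.

No — vertex 5 appears in no bag.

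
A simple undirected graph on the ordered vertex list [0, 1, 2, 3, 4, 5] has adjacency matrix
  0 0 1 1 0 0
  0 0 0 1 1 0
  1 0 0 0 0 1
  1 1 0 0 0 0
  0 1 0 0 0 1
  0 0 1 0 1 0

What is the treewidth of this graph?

2

A width-2 tree decomposition is:
Bags: B1 = {1, 3, 4}  B2 = {0, 3, 4}  B3 = {0, 2, 4}  B4 = {2, 4, 5}
Tree: B1–B2, B2–B3, B3–B4
Every bag has size at most 3, so the width is 3 − 1 = 2 and tw(G) ≤ 2. Since 4–1–3–0–2–5–4 is a cycle in G, G is not acyclic. Forests are exactly the graphs of treewidth ≤ 1, so tw(G) ≥ 2. Combining the bounds, tw(G) = 2.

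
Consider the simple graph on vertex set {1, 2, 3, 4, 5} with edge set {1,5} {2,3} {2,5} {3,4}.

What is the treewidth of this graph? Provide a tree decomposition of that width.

Treewidth 1.
One such decomposition:
Bags: B1 = {2, 5}  B2 = {1, 5}  B3 = {2, 3}  B4 = {3, 4}
Tree: B1–B2, B1–B3, B3–B4

Every bag has size at most 2, so the width is 2 − 1 = 1 and tw(G) ≤ 1. G has an edge, so its treewidth is at least 1. Therefore the treewidth is 1.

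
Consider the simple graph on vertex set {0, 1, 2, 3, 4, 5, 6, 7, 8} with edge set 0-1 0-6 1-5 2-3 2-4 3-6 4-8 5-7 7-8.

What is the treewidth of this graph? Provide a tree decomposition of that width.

Treewidth 2.
One such decomposition:
Bags: B1 = {0, 1, 5}  B2 = {0, 5, 7}  B3 = {0, 7, 8}  B4 = {0, 4, 8}  B5 = {0, 2, 4}  B6 = {0, 2, 3}  B7 = {0, 3, 6}
Tree: B1–B2, B2–B3, B3–B4, B4–B5, B5–B6, B6–B7

Every bag has size at most 3, so the width is 3 − 1 = 2 and tw(G) ≤ 2. Since 0–1–5–7–8–4–2–3–6–0 is a cycle in G, G is not acyclic. Forests are exactly the graphs of treewidth ≤ 1, so tw(G) ≥ 2. Therefore the treewidth is 2.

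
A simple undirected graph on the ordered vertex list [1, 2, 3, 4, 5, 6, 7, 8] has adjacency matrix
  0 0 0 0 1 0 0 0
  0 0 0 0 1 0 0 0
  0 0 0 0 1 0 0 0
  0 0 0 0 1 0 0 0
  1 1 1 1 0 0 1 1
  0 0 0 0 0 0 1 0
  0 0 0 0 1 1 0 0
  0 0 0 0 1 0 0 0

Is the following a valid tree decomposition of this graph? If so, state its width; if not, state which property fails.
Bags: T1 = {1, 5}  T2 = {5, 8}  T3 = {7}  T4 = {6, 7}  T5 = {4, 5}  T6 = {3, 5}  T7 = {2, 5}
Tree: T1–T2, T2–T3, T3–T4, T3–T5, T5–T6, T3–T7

A tree decomposition must satisfy three properties: every vertex lies in some bag; for every edge, both endpoints lie together in some bag; and for every vertex, the bags containing it form a connected subtree. Here edge (5,7) lies in no bag, so the decomposition is invalid.

No — edge (5,7) lies in no bag.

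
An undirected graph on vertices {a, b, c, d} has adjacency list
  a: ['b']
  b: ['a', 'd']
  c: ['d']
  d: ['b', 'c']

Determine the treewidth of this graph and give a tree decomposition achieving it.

Treewidth 1.
One optimal decomposition is:
Bags: B1 = {b, d}  B2 = {c, d}  B3 = {a, b}
Tree: B1–B2, B1–B3

The largest bag has 2 vertices, giving width 1; this decomposition certifies tw(G) ≤ 1. Any graph with an edge has treewidth ≥ 1, and G has the edge d–b. Therefore the treewidth is 1.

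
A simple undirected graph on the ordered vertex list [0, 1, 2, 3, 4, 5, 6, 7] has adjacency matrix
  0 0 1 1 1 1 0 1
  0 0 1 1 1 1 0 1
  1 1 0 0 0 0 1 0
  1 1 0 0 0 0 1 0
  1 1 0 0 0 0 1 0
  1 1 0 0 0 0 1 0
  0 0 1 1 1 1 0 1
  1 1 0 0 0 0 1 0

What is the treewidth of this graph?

A width-3 tree decomposition is:
Bags: B1 = {0, 1, 5, 6}  B2 = {0, 1, 6, 7}  B3 = {0, 1, 3, 6}  B4 = {0, 1, 2, 6}  B5 = {0, 1, 4, 6}
Tree: B1–B2, B2–B3, B3–B4, B4–B5
Every bag has size at most 4, so the width is 4 − 1 = 3 and tw(G) ≤ 3. For the lower bound: the 4 vertex sets {1,5}, {0,7}, {6}, {3} are disjoint, each induces a connected subgraph, and every pair is joined by at least one edge of G. Contracting each set to a single vertex therefore yields K_{4} as a minor, and since treewidth is minor-monotone, tw(G) ≥ tw(K_{4}) = 3. Hence tw(G) = 3 exactly.

3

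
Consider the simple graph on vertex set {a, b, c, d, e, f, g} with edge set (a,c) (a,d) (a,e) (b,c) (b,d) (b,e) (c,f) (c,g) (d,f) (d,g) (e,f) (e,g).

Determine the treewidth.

A width-3 tree decomposition is:
Bags: B1 = {c, d, e, g}  B2 = {c, d, e, f}  B3 = {a, c, d, e}  B4 = {b, c, d, e}
Tree: B1–B2, B2–B3, B3–B4
The largest bag has 4 vertices, giving width 3; this decomposition certifies tw(G) ≤ 3. For the lower bound: the 4 vertex sets {c,g}, {d,f}, {e}, {a} are disjoint, each induces a connected subgraph, and every pair is joined by at least one edge of G. Contracting each set to a single vertex therefore yields K_{4} as a minor, and since treewidth is minor-monotone, tw(G) ≥ tw(K_{4}) = 3. Combining the bounds, tw(G) = 3.

3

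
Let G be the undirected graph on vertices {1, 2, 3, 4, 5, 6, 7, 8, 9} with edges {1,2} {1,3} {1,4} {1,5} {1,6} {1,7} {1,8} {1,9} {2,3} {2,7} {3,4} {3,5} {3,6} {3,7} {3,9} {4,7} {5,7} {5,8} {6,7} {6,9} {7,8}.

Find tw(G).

3

A width-3 tree decomposition is:
Bags: B1 = {1, 3, 4, 7}  B2 = {1, 2, 3, 7}  B3 = {1, 3, 6, 7}  B4 = {1, 3, 5, 7}  B5 = {1, 5, 7, 8}  B6 = {1, 3, 6, 9}
Tree: B1–B2, B1–B3, B2–B4, B4–B5, B3–B6
The largest bag has 4 vertices, giving width 3; this decomposition certifies tw(G) ≤ 3. For the lower bound, the 4 vertices {1, 5, 7, 8} are pairwise adjacent, and any tree decomposition puts a clique entirely inside one bag — forcing width ≥ 3. The upper and lower bounds meet at 3, so that is the treewidth.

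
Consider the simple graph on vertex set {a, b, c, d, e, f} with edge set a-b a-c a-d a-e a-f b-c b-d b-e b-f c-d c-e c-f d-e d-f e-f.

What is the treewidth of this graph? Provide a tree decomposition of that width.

With just one bag of size 6, the width is 6 − 1 = 5, so tw(G) ≤ 5. For the lower bound, the 6 vertices {a, b, c, d, e, f} are pairwise adjacent, and any tree decomposition puts a clique entirely inside one bag — forcing width ≥ 5. Combining the bounds, tw(G) = 5.

Treewidth 5.
One such decomposition:
Bags: B1 = {a, b, c, d, e, f}
Tree: (single bag)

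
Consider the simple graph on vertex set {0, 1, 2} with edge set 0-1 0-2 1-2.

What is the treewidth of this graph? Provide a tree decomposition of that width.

With just one bag of size 3, the width is 3 − 1 = 2, so tw(G) ≤ 2. On the other hand G contains the 3-clique {0, 1, 2}. A clique must lie in a single bag of any decomposition, so no decomposition can have width below 2. The upper and lower bounds meet at 2, so that is the treewidth.

Treewidth 2.
Bags: B1 = {0, 1, 2}
Tree: (single bag)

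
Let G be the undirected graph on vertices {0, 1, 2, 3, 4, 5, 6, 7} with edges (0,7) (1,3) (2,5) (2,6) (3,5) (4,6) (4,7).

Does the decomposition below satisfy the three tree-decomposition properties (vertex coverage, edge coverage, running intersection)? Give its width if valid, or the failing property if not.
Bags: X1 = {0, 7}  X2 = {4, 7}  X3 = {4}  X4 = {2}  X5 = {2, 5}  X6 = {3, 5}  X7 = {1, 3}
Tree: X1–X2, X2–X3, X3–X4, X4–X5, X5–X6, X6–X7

A tree decomposition must satisfy three properties: every vertex lies in some bag; for every edge, both endpoints lie together in some bag; and for every vertex, the bags containing it form a connected subtree. Here vertex 6 appears in no bag, so the decomposition is invalid.

No — vertex 6 appears in no bag.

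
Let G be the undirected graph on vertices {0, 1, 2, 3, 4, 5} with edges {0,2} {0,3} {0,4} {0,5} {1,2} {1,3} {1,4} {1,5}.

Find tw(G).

2

A width-2 tree decomposition is:
Bags: B1 = {0, 1, 4}  B2 = {0, 1, 5}  B3 = {0, 1, 3}  B4 = {0, 1, 2}
Tree: B1–B2, B2–B3, B3–B4
The largest bag has 3 vertices, giving width 2; this decomposition certifies tw(G) ≤ 2. Since 4–0–5–1–4 is a cycle in G, G is not acyclic. Forests are exactly the graphs of treewidth ≤ 1, so tw(G) ≥ 2. The upper and lower bounds meet at 2, so that is the treewidth.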